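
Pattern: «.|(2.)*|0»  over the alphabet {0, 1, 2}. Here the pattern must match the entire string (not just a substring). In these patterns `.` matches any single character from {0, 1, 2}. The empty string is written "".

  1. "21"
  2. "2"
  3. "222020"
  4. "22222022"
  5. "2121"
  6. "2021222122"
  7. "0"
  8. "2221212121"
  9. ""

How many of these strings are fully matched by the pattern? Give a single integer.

9

1 → match
2 → match
3 → match
4 → match
5 → match
6 → match
7 → match
8 → match
9 → match
Total matched: 9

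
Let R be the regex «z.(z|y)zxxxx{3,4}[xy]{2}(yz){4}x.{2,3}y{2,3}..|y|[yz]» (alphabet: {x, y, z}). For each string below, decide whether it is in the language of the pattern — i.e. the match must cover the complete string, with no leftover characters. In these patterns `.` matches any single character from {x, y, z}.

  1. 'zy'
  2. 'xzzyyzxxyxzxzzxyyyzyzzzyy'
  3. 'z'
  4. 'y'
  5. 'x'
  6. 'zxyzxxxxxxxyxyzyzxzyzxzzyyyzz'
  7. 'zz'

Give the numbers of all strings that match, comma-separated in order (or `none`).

1 → no match
2 → no match
3 → match
4 → match
5 → no match
6 → no match
7 → no match

3, 4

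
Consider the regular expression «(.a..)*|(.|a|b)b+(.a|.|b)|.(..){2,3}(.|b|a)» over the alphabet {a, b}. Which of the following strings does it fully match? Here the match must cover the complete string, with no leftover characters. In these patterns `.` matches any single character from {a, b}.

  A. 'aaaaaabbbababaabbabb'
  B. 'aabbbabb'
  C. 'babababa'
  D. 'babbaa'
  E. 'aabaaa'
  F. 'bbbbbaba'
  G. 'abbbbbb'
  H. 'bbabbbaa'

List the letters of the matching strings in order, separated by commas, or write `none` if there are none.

A, B, C, D, E, F, G, H

A → match
B → match
C → match
D → match
E → match
F → match
G → match
H → match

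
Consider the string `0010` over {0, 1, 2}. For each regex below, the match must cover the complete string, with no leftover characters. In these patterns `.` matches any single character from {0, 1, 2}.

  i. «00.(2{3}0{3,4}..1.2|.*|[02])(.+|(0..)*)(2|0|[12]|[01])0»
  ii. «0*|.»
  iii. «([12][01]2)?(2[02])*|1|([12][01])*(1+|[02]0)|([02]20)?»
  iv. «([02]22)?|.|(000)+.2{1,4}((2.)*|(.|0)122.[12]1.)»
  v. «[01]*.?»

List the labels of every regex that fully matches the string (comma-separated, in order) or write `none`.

i → no match
ii → no match
iii → no match
iv → no match
v → match

v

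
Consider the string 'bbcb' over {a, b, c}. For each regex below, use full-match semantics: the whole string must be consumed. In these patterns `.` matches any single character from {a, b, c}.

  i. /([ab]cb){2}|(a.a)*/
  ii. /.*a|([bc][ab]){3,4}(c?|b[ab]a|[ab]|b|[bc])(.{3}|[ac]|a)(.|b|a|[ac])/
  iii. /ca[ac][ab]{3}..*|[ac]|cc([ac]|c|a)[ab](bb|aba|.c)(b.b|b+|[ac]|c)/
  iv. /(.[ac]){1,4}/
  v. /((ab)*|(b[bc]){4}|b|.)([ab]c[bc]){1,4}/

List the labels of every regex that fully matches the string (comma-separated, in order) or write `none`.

i → no match
ii → no match
iii → no match
iv → no match
v → match

v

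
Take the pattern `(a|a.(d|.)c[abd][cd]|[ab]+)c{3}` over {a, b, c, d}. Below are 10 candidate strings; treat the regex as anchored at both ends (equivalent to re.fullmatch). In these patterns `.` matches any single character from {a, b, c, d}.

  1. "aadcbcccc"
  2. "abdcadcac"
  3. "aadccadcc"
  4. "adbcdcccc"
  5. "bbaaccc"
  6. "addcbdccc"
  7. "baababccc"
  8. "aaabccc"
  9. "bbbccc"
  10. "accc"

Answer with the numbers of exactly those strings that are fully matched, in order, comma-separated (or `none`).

1 → match
2 → no match
3 → no match
4 → match
5 → match
6 → match
7 → match
8 → match
9 → match
10 → match

1, 4, 5, 6, 7, 8, 9, 10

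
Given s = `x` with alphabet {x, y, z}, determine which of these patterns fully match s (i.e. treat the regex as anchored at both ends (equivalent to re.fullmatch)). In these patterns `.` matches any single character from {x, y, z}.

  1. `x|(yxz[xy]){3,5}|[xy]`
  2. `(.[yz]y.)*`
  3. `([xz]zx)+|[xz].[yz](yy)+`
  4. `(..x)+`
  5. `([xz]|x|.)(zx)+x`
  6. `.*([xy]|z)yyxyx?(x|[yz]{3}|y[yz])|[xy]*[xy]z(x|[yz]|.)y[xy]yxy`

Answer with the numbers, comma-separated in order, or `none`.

1

1 → match
2 → no match
3 → no match
4 → no match
5 → no match — must end with `zxx`
6 → no match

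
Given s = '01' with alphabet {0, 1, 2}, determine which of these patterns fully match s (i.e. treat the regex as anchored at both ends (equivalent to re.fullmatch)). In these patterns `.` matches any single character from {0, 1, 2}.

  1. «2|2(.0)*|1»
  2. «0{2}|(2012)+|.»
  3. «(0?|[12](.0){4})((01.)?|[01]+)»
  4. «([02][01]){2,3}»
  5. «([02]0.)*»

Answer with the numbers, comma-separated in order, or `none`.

3

1 → no match
2 → no match
3 → match
4 → no match
5 → no match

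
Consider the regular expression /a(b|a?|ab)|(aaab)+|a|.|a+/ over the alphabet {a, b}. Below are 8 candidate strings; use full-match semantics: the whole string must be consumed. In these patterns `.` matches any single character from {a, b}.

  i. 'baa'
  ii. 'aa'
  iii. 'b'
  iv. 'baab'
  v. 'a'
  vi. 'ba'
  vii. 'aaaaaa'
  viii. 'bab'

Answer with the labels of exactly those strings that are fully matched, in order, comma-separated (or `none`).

i. 'baa' → no match
ii. 'aa' → match
iii. 'b' → match
iv. 'baab' → no match
v. 'a' → match
vi. 'ba' → no match
vii. 'aaaaaa' → match
viii. 'bab' → no match

ii, iii, v, vii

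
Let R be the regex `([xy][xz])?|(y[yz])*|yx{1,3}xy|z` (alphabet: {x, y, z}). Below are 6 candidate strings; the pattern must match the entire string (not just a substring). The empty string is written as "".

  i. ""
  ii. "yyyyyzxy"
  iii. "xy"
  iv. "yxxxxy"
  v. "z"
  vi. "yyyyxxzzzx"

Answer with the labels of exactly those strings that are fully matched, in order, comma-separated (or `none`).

i → match
ii → no match
iii → no match
iv → match
v → match
vi → no match

i, iv, v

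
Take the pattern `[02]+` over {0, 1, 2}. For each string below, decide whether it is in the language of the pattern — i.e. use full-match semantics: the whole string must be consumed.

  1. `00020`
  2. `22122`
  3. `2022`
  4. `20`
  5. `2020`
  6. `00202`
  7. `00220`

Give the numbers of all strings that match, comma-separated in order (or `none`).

1, 3, 4, 5, 6, 7

1 → match
2 → no match
3 → match
4 → match
5 → match
6 → match
7 → match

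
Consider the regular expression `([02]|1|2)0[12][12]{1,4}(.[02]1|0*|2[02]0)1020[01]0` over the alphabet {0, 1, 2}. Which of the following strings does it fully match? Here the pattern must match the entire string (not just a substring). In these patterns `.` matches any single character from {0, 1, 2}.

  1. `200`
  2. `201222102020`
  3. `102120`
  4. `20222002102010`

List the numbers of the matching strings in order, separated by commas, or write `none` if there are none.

none

1 → no match
2 → no match
3 → no match
4 → no match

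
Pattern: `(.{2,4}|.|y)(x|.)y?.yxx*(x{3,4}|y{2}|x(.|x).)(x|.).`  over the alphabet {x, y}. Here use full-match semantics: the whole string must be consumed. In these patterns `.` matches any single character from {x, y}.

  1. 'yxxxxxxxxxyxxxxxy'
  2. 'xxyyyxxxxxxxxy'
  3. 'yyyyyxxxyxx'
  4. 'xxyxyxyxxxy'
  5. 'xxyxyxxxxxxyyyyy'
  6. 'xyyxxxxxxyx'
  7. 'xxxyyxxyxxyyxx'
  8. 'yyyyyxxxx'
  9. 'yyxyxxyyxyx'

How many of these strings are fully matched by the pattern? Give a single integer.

2

1 → no match
2 → match
3. 'yyyyyxxxyxx' → match
4. 'xxyxyxyxxxy' → no match
5 → no match
6. 'xyyxxxxxxyx' → no match
7 → no match
8. 'yyyyyxxxx' → no match
9. 'yyxyxxyyxyx' → no match
Total matched: 2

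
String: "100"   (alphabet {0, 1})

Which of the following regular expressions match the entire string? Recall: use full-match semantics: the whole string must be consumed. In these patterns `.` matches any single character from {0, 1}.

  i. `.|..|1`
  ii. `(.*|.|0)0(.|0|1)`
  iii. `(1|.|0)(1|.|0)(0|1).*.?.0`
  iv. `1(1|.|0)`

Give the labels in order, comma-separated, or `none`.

ii

i → no match
ii → match
iii → no match
iv → no match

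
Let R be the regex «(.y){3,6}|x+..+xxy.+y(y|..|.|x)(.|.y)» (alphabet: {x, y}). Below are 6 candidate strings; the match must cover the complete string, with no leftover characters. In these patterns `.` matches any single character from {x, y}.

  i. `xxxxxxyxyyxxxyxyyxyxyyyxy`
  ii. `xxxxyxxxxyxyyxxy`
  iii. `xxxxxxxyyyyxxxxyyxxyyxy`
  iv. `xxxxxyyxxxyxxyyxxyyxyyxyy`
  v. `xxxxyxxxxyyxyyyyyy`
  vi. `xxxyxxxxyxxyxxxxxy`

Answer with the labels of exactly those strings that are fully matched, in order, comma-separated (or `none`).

i, ii, iii, iv, v

i → match
ii → match
iii → match
iv → match
v → match
vi → no match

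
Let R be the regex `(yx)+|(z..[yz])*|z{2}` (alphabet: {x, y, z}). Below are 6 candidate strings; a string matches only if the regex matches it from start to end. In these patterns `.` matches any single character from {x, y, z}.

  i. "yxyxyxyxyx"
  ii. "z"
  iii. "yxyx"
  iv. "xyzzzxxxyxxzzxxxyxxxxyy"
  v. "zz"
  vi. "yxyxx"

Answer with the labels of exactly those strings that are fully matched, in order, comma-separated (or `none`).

i, iii, v

i → match
ii → no match
iii → match
iv → no match
v → match
vi → no match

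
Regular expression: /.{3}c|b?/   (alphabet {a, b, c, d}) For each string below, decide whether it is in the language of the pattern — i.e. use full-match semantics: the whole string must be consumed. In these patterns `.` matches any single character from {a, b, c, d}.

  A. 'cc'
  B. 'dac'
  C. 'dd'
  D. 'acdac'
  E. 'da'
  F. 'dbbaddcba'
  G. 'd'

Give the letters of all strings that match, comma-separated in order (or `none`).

none

A → no match
B → no match
C → no match
D → no match
E → no match
F → no match
G → no match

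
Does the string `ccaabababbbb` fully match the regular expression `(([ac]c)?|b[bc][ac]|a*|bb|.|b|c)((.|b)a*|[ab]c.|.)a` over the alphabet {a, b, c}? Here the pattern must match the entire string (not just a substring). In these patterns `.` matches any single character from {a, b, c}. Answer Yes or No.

Every match must end with `a`, but `ccaabababbbb` does not.

No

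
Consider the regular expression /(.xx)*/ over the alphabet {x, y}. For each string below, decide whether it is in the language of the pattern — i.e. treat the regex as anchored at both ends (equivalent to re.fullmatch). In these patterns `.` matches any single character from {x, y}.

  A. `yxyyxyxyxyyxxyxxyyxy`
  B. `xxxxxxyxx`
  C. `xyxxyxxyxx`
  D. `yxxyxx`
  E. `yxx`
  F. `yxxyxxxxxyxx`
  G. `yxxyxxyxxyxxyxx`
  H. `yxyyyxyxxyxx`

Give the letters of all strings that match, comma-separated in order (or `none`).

A → no match
B → match
C → no match
D → match
E → match
F → match
G → match
H → no match

B, D, E, F, G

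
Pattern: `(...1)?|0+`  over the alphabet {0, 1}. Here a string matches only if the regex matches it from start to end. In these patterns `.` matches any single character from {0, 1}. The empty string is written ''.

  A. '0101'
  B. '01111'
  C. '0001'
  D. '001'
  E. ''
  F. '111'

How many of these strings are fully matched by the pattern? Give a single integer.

A → match
B → no match
C → match
D → no match
E → match
F → no match
Total matched: 3

3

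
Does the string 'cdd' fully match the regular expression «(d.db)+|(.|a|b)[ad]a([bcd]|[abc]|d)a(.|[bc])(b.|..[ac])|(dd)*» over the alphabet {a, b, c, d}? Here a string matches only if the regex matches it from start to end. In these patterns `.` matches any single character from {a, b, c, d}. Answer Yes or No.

No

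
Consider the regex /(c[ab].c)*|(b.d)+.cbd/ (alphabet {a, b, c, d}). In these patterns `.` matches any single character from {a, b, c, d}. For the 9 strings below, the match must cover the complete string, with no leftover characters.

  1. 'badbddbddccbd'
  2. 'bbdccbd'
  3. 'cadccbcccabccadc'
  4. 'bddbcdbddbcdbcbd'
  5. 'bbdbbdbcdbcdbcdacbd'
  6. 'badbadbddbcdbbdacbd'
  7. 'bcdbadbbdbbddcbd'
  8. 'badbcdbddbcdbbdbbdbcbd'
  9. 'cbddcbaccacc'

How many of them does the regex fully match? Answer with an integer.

8

1 → match
2 → match
3 → match
4 → match
5 → match
6 → match
7 → match
8 → match
9 → no match
Total matched: 8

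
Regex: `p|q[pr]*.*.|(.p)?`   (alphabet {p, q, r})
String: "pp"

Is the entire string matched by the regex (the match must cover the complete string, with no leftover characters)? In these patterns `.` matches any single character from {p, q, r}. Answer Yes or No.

Yes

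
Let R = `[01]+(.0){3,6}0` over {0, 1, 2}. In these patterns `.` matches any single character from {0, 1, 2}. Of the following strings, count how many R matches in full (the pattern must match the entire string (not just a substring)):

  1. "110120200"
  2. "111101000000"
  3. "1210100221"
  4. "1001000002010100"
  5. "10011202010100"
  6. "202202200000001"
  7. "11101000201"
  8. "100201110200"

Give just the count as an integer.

3

1. "110120200" → no match
2. "111101000000" → match
3. "1210100221" → no match — must end with "00"
4 → match
5 → match
6 → no match — must end with "00"
7. "11101000201" → no match — must end with "00"
8. "100201110200" → no match
Total matched: 3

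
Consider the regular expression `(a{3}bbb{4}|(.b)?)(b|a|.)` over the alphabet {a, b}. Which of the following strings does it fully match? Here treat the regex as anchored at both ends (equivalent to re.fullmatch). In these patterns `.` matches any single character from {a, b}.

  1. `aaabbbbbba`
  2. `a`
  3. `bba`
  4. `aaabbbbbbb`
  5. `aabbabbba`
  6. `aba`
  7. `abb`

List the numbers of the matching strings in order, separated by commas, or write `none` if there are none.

1 → match
2 → match
3 → match
4 → match
5 → no match
6 → match
7 → match

1, 2, 3, 4, 6, 7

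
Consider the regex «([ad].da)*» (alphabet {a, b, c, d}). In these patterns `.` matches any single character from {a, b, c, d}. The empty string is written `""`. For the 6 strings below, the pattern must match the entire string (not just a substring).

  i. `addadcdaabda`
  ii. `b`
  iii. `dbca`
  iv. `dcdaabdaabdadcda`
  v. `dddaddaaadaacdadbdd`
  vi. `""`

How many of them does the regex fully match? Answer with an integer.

3

i → match
ii → no match
iii → no match
iv → match
v → no match
vi → match
Total matched: 3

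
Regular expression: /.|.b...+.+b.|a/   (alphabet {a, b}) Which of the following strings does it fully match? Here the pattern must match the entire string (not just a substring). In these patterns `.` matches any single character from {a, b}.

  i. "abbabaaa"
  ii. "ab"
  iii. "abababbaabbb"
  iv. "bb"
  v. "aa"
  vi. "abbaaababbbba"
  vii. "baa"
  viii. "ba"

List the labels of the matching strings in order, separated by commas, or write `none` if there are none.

i → no match
ii → no match
iii → match
iv → no match
v → no match
vi → match
vii → no match
viii → no match

iii, vi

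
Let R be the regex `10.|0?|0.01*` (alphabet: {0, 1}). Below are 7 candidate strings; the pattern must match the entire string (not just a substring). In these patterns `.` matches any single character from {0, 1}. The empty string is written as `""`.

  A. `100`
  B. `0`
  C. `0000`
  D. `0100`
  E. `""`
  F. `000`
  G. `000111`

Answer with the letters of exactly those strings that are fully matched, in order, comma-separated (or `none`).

A. `100` → match
B. `0` → match
C. `0000` → no match
D. `0100` → no match
E. `""` → match
F. `000` → match
G. `000111` → match

A, B, E, F, G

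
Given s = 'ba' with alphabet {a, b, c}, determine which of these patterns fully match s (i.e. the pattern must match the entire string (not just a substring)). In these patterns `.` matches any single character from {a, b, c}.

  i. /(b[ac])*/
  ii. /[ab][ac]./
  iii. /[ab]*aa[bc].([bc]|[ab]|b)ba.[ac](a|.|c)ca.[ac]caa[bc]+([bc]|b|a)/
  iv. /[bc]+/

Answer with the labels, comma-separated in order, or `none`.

i → match
ii → no match
iii → no match
iv → no match

i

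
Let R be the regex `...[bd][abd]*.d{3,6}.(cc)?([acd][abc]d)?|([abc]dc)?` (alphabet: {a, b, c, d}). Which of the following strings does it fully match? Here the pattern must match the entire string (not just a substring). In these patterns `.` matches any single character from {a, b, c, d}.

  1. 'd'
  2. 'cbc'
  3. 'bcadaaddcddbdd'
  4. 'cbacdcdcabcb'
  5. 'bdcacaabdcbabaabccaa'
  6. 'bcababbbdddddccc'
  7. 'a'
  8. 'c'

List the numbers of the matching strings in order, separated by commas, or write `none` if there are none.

6

1. 'd' → no match
2. 'cbc' → no match
3 → no match
4. 'cbacdcdcabcb' → no match
5 → no match
6 → match
7. 'a' → no match
8. 'c' → no match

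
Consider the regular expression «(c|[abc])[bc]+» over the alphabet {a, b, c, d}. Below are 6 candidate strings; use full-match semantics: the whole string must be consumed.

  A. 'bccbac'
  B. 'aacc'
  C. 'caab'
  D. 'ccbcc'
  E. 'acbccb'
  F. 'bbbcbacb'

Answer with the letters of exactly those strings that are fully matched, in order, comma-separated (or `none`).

A → no match
B → no match
C → no match
D → match
E → match
F → no match

D, E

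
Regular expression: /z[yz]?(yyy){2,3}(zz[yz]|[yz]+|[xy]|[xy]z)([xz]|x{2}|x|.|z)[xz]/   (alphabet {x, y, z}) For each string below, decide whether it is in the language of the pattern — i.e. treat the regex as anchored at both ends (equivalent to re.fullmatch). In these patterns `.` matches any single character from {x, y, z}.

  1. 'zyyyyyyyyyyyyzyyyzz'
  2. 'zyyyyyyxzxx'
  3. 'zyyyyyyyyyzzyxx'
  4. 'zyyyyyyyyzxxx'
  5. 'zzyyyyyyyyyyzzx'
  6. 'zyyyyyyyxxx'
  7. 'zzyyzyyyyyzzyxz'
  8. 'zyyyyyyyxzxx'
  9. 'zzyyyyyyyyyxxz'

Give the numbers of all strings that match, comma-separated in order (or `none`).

1 → match
2 → match
3 → match
4 → match
5 → match
6 → match
7 → no match
8 → match
9 → match

1, 2, 3, 4, 5, 6, 8, 9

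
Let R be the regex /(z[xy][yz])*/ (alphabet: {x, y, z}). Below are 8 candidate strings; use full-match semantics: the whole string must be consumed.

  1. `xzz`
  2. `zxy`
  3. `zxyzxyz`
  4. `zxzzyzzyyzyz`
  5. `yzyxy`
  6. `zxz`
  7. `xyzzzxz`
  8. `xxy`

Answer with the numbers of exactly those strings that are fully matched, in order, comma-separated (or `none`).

2, 4, 6

1 → no match
2 → match
3 → no match
4 → match
5 → no match
6 → match
7 → no match
8 → no match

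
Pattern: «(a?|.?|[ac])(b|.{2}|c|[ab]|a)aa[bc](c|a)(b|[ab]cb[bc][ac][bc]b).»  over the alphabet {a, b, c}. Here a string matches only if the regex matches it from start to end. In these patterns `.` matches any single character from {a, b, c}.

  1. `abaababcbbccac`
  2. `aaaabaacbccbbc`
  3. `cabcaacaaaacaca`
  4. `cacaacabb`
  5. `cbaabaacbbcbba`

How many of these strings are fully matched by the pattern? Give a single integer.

1 → no match
2 → match
3 → no match
4 → match
5 → match
Total matched: 3

3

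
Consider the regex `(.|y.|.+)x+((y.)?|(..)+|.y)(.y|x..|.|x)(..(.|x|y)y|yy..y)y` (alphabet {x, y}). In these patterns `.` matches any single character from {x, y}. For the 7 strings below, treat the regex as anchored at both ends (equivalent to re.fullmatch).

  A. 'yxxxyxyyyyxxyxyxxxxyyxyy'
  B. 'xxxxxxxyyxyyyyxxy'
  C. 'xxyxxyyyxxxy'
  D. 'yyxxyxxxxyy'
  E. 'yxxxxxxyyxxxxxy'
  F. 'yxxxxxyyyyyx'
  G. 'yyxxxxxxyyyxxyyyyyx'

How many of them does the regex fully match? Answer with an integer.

A → match
B → no match — must end with 'yy'
C. 'xxyxxyyyxxxy' → no match — must end with 'yy'
D. 'yyxxyxxxxyy' → match
E → no match — must end with 'yy'
F. 'yxxxxxyyyyyx' → no match — must end with 'yy'
G → no match — must end with 'yy'
Total matched: 2

2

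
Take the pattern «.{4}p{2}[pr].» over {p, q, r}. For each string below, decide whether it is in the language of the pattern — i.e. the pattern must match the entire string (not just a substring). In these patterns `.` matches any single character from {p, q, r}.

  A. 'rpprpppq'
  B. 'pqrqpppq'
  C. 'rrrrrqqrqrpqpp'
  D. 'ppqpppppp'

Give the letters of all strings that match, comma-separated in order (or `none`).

A → match
B → match
C → no match
D → no match

A, B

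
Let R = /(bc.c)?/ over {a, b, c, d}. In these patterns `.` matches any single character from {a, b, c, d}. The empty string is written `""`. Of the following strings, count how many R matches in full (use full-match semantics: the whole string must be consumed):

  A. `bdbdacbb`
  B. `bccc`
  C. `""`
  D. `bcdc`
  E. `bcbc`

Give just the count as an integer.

A → no match
B → match
C → match
D → match
E → match
Total matched: 4

4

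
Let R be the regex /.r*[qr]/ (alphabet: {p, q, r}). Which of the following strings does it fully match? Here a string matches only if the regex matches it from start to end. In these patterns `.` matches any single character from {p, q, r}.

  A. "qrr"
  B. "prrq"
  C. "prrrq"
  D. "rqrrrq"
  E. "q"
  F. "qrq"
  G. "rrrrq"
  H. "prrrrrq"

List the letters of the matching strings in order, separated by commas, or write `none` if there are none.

A, B, C, F, G, H

A → match
B → match
C → match
D → no match
E → no match
F → match
G → match
H → match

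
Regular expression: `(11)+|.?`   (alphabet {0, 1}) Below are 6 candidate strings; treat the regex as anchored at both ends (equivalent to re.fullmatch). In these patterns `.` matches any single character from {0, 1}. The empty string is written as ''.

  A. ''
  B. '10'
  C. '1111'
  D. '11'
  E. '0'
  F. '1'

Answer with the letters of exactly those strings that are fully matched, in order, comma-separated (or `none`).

A, C, D, E, F

A. '' → match
B. '10' → no match
C. '1111' → match
D. '11' → match
E. '0' → match
F. '1' → match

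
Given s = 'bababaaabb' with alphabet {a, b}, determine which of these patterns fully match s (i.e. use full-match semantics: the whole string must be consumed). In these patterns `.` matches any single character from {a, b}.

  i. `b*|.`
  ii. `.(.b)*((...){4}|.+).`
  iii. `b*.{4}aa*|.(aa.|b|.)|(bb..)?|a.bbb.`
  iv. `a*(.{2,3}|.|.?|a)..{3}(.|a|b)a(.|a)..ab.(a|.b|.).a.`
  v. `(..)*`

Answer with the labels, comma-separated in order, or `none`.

i → no match
ii → match
iii → no match
iv → no match
v → match

ii, v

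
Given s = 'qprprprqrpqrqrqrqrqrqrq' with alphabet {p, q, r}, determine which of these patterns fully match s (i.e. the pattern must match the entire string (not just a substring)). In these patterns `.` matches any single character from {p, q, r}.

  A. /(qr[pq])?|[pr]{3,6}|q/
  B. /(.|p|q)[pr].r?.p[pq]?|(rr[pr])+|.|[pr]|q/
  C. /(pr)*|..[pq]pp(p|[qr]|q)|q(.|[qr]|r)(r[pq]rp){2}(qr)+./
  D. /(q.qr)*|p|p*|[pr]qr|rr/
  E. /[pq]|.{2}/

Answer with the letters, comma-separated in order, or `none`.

A → no match
B → no match
C → match
D → no match
E → no match

C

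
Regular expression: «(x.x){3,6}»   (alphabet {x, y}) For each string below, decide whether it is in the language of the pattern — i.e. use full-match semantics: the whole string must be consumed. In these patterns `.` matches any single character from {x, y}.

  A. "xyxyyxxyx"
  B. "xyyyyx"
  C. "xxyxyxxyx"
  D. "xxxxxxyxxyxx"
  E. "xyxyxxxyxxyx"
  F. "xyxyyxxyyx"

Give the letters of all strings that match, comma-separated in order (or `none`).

A → no match
B → no match
C → no match
D → no match
E → no match
F → no match

none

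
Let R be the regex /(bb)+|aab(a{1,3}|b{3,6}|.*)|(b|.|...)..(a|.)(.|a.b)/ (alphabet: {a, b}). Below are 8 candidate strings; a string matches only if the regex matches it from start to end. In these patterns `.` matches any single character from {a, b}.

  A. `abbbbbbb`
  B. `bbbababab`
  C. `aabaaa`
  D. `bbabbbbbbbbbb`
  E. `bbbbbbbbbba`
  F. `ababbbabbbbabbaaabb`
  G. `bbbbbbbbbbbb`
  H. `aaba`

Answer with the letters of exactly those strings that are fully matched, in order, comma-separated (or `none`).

A. `abbbbbbb` → no match
B. `bbbababab` → no match
C. `aabaaa` → match
D → no match
E. `bbbbbbbbbba` → no match
F → no match
G. `bbbbbbbbbbbb` → match
H. `aaba` → match

C, G, H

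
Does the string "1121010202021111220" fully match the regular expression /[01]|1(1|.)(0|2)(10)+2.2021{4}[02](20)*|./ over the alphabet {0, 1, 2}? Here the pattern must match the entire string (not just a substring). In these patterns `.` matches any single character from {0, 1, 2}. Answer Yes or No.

Yes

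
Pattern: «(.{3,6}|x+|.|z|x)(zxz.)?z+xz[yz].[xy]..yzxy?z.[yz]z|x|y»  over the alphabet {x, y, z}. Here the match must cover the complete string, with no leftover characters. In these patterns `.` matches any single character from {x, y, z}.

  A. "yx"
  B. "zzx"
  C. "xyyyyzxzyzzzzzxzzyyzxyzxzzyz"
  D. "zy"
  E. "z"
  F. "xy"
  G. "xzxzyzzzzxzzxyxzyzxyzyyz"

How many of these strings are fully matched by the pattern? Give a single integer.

2

A. "yx" → no match
B. "zzx" → no match
C → match
D. "zy" → no match
E. "z" → no match
F. "xy" → no match
G → match
Total matched: 2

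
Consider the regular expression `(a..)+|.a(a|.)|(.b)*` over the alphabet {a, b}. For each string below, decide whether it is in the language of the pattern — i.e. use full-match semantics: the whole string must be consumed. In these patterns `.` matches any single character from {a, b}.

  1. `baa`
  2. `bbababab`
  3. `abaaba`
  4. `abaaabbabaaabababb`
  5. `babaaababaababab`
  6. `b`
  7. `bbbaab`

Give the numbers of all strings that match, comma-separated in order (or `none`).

1 → match
2 → match
3 → match
4 → no match
5 → no match
6 → no match
7 → no match

1, 2, 3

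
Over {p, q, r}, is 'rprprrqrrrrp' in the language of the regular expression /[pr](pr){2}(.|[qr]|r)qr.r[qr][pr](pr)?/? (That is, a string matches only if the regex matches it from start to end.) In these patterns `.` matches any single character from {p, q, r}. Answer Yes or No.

Yes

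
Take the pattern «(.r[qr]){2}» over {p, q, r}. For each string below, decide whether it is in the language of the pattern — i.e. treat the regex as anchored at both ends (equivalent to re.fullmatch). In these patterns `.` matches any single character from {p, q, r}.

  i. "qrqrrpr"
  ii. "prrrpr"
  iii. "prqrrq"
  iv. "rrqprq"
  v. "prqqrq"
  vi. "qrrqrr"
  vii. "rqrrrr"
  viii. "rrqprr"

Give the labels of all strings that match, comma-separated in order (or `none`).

iii, iv, v, vi, viii

i → no match
ii → no match
iii → match
iv → match
v → match
vi → match
vii → no match
viii → match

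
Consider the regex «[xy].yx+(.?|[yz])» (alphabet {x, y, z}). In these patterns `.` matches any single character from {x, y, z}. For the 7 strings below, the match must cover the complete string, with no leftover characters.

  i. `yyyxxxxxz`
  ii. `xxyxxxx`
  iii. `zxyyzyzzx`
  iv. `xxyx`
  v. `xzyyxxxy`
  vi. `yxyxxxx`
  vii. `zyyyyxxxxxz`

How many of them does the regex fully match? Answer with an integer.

4

i → match
ii → match
iii → no match
iv → match
v → no match
vi → match
vii → no match
Total matched: 4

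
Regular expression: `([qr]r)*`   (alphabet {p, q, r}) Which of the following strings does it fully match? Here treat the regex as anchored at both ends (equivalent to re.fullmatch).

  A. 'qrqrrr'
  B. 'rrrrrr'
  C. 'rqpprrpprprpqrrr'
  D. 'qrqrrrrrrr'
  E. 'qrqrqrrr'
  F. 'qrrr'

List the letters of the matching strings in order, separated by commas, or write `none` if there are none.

A, B, D, E, F

A. 'qrqrrr' → match
B. 'rrrrrr' → match
C → no match
D. 'qrqrrrrrrr' → match
E. 'qrqrqrrr' → match
F. 'qrrr' → match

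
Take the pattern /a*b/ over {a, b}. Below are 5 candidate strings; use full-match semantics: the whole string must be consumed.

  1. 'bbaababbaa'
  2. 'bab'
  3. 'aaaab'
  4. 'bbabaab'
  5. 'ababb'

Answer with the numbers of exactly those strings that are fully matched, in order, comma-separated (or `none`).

3

1 → no match — must end with 'b'
2 → no match
3 → match
4 → no match
5 → no match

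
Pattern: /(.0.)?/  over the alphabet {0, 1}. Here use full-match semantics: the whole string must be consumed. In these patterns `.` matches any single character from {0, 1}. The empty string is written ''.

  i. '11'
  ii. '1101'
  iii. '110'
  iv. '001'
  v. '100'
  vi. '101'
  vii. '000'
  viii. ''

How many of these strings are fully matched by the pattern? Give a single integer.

5

i → no match
ii → no match
iii → no match
iv → match
v → match
vi → match
vii → match
viii → match
Total matched: 5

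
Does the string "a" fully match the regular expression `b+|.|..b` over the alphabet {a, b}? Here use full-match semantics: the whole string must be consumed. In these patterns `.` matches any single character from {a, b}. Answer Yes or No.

Yes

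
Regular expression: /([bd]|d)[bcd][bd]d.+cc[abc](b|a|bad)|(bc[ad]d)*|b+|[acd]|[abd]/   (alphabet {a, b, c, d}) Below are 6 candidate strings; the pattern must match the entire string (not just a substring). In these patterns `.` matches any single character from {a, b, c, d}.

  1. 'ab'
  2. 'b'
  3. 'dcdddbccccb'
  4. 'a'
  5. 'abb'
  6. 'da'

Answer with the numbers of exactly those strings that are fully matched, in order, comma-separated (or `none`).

1 → no match
2 → match
3 → match
4 → match
5 → no match
6 → no match

2, 3, 4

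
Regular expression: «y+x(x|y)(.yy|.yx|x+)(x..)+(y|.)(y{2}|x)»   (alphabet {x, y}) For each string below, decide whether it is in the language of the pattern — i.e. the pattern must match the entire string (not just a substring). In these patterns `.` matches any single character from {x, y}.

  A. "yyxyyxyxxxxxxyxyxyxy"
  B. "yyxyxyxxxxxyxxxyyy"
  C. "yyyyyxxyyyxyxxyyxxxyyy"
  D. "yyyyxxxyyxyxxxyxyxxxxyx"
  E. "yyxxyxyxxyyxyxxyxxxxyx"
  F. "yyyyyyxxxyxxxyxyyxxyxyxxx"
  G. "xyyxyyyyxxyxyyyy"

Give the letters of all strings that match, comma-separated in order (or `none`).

A → no match
B → no match
C → match
D → match
E → no match
F → match
G → no match — must start with "y"

C, D, F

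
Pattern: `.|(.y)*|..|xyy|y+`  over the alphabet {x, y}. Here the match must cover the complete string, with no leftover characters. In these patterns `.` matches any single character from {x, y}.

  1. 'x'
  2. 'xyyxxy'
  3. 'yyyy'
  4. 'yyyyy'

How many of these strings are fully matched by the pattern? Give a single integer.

3

1 → match
2 → no match
3 → match
4 → match
Total matched: 3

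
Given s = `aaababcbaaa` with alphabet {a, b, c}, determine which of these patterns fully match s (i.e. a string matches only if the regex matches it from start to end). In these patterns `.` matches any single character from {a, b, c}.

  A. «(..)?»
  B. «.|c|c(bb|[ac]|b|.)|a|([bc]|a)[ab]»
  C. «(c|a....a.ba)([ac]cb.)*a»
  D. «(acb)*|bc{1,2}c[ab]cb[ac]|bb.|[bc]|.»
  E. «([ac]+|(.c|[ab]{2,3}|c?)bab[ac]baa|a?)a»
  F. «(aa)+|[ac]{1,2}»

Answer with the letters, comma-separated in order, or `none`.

A → no match
B → no match
C → no match
D → no match
E → match
F → no match

E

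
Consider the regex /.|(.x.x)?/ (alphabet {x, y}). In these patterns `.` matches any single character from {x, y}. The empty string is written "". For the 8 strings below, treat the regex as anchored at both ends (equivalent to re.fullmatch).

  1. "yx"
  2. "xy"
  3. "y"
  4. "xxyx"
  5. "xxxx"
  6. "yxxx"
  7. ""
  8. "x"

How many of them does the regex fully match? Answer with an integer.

6

1 → no match
2 → no match
3 → match
4 → match
5 → match
6 → match
7 → match
8 → match
Total matched: 6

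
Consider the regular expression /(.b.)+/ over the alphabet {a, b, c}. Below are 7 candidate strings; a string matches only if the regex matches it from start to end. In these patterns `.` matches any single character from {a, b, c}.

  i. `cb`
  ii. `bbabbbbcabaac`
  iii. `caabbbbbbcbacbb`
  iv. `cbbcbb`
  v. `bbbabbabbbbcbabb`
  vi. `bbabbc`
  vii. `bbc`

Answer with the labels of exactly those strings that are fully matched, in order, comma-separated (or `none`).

i → no match
ii → no match
iii → no match
iv → match
v → no match
vi → match
vii → match

iv, vi, vii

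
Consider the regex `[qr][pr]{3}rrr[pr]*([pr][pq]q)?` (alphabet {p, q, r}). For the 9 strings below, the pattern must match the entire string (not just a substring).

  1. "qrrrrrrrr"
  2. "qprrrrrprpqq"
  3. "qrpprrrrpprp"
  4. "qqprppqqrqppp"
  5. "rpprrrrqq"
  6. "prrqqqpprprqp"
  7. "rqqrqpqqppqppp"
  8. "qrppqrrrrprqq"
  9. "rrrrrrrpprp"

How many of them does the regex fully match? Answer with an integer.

1. "qrrrrrrrr" → match
2. "qprrrrrprpqq" → match
3. "qrpprrrrpprp" → match
4 → no match
5. "rpprrrrqq" → no match
6 → no match
7 → no match
8 → no match
9. "rrrrrrrpprp" → match
Total matched: 4

4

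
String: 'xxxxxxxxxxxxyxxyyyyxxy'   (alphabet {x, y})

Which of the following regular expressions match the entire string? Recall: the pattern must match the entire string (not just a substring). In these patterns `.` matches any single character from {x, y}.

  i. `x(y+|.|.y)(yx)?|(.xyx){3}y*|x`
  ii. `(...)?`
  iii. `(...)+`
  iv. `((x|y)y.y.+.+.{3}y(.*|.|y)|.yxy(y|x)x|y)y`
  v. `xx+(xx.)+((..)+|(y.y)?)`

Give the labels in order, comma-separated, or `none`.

v

i → no match
ii → no match
iii → no match
iv → no match
v → match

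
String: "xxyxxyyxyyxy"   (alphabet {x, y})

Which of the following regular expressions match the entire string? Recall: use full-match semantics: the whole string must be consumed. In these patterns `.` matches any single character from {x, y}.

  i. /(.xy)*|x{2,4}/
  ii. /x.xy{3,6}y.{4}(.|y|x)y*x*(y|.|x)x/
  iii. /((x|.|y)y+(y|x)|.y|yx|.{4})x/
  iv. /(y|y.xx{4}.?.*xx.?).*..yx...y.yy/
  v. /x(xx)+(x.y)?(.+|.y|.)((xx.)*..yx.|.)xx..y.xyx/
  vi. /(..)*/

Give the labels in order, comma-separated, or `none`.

i, vi

i → match
ii → no match — must end with "x"
iii → no match — must end with "x"
iv → no match — must start with "y"
v → no match — must start with "xxx"
vi → match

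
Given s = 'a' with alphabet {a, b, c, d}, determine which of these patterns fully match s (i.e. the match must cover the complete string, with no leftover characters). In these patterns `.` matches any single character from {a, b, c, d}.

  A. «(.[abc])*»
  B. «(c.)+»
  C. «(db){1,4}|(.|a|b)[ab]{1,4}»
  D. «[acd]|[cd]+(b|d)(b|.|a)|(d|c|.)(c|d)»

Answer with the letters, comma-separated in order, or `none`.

A → no match
B → no match — must start with 'c'
C → no match
D → match

D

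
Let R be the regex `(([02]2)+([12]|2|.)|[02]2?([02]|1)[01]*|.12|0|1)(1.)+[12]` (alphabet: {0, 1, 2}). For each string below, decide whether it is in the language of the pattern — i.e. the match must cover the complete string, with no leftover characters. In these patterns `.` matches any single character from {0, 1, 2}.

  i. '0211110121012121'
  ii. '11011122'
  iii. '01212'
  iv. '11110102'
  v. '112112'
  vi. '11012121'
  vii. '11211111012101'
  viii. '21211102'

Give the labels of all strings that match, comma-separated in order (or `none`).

i, ii, iv, v, vi, vii, viii

i → match
ii → match
iii → no match
iv → match
v → match
vi → match
vii → match
viii → match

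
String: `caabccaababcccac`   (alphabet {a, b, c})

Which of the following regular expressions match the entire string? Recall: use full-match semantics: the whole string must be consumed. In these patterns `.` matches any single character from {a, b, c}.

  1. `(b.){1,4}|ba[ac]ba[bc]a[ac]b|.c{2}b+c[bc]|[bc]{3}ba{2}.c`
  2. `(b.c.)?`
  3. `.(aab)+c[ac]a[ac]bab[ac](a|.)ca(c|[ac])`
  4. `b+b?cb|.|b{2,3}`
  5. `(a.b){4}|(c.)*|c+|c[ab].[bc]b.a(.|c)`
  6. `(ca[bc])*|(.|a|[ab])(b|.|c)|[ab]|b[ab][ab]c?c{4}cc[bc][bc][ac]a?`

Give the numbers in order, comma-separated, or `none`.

1 → no match
2 → no match
3 → match
4 → no match
5 → no match
6 → no match

3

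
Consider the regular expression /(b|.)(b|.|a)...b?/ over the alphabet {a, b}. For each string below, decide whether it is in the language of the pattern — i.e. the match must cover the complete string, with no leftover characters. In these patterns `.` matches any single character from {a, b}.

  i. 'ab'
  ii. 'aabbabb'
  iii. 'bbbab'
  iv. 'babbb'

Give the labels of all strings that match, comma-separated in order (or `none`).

iii, iv

i. 'ab' → no match
ii. 'aabbabb' → no match
iii. 'bbbab' → match
iv. 'babbb' → match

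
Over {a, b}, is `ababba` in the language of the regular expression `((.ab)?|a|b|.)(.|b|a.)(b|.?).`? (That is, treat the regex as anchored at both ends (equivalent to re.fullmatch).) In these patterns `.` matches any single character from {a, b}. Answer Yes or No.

No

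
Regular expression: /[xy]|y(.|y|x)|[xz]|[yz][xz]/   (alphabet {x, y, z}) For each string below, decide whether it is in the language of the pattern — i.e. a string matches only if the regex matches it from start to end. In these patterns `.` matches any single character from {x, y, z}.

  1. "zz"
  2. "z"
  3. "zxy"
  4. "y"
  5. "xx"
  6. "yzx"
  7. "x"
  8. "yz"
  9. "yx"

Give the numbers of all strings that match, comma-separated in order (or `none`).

1 → match
2 → match
3 → no match
4 → match
5 → no match
6 → no match
7 → match
8 → match
9 → match

1, 2, 4, 7, 8, 9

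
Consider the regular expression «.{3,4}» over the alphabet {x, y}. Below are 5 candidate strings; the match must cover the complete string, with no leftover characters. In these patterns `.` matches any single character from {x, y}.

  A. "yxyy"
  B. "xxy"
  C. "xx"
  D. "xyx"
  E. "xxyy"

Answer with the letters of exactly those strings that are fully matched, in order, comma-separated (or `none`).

A → match
B → match
C → no match
D → match
E → match

A, B, D, E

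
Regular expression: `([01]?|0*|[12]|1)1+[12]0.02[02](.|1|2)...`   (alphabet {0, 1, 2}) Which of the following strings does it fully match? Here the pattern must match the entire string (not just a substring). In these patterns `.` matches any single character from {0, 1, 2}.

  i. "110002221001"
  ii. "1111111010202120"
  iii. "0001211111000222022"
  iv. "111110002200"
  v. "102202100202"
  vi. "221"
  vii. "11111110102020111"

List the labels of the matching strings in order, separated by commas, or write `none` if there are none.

ii

i → no match
ii → match
iii → no match
iv → no match
v → no match
vi → no match
vii → no match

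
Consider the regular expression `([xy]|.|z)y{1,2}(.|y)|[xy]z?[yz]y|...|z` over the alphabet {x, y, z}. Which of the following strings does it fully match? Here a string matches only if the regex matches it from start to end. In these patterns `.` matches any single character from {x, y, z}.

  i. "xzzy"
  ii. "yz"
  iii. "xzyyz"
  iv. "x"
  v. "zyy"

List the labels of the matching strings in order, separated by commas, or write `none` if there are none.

i → match
ii → no match
iii → no match
iv → no match
v → match

i, v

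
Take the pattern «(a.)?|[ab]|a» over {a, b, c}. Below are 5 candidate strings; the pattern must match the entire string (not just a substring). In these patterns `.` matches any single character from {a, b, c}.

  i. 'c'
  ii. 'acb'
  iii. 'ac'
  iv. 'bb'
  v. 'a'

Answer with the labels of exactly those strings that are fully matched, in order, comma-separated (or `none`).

iii, v

i → no match
ii → no match
iii → match
iv → no match
v → match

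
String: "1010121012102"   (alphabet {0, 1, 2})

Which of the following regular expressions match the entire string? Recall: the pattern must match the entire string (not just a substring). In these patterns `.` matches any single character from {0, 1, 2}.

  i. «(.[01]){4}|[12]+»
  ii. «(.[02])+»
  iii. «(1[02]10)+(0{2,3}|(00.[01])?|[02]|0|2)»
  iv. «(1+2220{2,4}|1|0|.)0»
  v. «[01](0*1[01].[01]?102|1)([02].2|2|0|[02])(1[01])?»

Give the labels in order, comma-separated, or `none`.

iii

i → no match
ii → no match
iii → match
iv → no match — must end with "0"
v → no match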